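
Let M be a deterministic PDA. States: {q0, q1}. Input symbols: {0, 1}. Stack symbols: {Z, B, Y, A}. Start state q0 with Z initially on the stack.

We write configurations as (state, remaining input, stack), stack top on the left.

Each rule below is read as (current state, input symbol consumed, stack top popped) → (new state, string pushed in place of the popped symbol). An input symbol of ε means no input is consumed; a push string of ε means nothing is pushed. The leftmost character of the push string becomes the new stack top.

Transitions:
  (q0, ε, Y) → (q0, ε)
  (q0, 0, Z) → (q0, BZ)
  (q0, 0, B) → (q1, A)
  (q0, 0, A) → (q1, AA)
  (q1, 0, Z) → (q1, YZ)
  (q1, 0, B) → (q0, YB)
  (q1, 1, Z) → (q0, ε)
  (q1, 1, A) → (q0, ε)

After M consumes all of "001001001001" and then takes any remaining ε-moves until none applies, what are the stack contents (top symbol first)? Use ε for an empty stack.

(q0, 001001001001, Z) ⊢ (q0, 01001001001, BZ) ⊢ (q1, 1001001001, AZ) ⊢ (q0, 001001001, Z) ⊢ (q0, 01001001, BZ) ⊢ (q1, 1001001, AZ) ⊢ (q0, 001001, Z) ⊢ (q0, 01001, BZ) ⊢ (q1, 1001, AZ) ⊢ (q0, 001, Z) ⊢ (q0, 01, BZ) ⊢ (q1, 1, AZ) ⊢ (q0, ε, Z)
All input consumed in state q0 with stack Z.

Z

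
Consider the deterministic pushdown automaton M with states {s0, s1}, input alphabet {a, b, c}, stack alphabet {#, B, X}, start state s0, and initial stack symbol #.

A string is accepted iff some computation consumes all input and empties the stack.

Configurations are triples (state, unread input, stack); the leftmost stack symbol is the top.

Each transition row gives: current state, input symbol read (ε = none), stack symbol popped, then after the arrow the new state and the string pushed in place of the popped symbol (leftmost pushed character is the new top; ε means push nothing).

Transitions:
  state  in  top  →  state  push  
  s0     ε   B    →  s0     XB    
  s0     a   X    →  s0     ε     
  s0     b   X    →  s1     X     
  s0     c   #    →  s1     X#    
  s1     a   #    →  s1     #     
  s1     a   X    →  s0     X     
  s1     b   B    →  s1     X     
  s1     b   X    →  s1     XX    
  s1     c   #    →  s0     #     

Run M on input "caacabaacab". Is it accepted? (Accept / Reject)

Reject

(s0, caacabaacab, #)
  read c, top #: go to s1, push X# → (s1, aacabaacab, X#)
  read a, top X: go to s0, push X → (s0, acabaacab, X#)
  read a, top X: go to s0, push ε → (s0, cabaacab, #)
  read c, top #: go to s1, push X# → (s1, abaacab, X#)
  read a, top X: go to s0, push X → (s0, baacab, X#)
  read b, top X: go to s1, push X → (s1, aacab, X#)
  read a, top X: go to s0, push X → (s0, acab, X#)
  read a, top X: go to s0, push ε → (s0, cab, #)
  read c, top #: go to s1, push X# → (s1, ab, X#)
  read a, top X: go to s0, push X → (s0, b, X#)
  read b, top X: go to s1, push X → (s1, ε, X#)
All input consumed; stack is X#, not empty, and no further ε-move applies.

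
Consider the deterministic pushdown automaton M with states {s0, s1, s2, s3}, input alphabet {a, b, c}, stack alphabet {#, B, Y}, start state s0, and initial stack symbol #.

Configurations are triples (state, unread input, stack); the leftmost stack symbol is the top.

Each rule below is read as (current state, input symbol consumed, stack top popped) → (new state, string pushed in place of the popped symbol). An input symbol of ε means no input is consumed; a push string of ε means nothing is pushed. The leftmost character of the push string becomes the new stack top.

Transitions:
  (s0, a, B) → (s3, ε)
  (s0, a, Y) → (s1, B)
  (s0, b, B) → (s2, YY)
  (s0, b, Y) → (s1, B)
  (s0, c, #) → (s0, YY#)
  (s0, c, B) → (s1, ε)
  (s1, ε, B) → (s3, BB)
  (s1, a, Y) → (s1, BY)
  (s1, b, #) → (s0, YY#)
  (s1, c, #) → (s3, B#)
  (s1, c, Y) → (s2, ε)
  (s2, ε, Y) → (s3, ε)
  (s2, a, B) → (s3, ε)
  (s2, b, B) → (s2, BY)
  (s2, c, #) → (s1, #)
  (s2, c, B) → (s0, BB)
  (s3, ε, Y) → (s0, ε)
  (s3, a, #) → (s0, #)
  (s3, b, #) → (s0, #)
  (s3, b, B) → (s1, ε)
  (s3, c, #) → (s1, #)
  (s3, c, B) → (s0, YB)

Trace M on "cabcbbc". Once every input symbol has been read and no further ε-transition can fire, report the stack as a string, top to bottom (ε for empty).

YBBBBY#

(s0, cabcbbc, #)
  read c, top #: go to s0, push YY# → (s0, abcbbc, YY#)
  read a, top Y: go to s1, push B → (s1, bcbbc, BY#)
  ε-move, top B: go to s3, push BB → (s3, bcbbc, BBY#)
  read b, top B: go to s1, push ε → (s1, cbbc, BY#)
  ε-move, top B: go to s3, push BB → (s3, cbbc, BBY#)
  read c, top B: go to s0, push YB → (s0, bbc, YBBY#)
  read b, top Y: go to s1, push B → (s1, bc, BBBY#)
  ε-move, top B: go to s3, push BB → (s3, bc, BBBBY#)
  read b, top B: go to s1, push ε → (s1, c, BBBY#)
  ε-move, top B: go to s3, push BB → (s3, c, BBBBY#)
  read c, top B: go to s0, push YB → (s0, ε, YBBBBY#)
All input consumed in state s0 with stack YBBBBY#.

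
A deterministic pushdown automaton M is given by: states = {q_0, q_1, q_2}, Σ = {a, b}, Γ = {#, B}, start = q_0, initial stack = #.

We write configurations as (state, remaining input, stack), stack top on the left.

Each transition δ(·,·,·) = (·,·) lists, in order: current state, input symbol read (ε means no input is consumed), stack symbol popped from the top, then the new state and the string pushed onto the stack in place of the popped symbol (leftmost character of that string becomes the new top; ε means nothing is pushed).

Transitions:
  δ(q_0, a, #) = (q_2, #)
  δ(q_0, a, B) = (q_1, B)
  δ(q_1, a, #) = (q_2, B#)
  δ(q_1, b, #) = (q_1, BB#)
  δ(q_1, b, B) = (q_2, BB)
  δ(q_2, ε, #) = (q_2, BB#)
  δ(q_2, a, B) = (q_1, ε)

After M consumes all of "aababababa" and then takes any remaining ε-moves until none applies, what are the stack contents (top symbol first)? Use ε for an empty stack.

(q_0, aababababa, #)
  read a, top #: go to q_2, push # → (q_2, ababababa, #)
  ε-move, top #: go to q_2, push BB# → (q_2, ababababa, BB#)
  read a, top B: go to q_1, push ε → (q_1, babababa, B#)
  read b, top B: go to q_2, push BB → (q_2, abababa, BB#)
  read a, top B: go to q_1, push ε → (q_1, bababa, B#)
  read b, top B: go to q_2, push BB → (q_2, ababa, BB#)
  read a, top B: go to q_1, push ε → (q_1, baba, B#)
  read b, top B: go to q_2, push BB → (q_2, aba, BB#)
  read a, top B: go to q_1, push ε → (q_1, ba, B#)
  read b, top B: go to q_2, push BB → (q_2, a, BB#)
  read a, top B: go to q_1, push ε → (q_1, ε, B#)
All input consumed in state q_1 with stack B#.

B#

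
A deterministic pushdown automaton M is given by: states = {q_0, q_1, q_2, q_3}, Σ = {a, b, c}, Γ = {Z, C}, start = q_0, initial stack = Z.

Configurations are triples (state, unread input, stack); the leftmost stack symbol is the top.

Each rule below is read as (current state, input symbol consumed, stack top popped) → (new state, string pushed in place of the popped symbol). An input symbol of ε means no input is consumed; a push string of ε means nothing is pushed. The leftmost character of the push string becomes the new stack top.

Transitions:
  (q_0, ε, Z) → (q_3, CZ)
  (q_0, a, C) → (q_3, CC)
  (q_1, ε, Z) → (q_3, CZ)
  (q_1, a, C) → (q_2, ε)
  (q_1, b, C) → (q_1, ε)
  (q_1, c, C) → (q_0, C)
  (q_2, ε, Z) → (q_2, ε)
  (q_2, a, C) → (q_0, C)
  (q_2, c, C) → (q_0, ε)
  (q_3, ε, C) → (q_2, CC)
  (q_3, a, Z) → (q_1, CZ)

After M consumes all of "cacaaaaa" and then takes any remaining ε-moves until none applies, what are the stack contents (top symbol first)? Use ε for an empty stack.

CCCCCCCCZ

(q_0, cacaaaaa, Z)
  ε-move, top Z: go to q_3, push CZ → (q_3, cacaaaaa, CZ)
  ε-move, top C: go to q_2, push CC → (q_2, cacaaaaa, CCZ)
  read c, top C: go to q_0, push ε → (q_0, acaaaaa, CZ)
  read a, top C: go to q_3, push CC → (q_3, caaaaa, CCZ)
  ε-move, top C: go to q_2, push CC → (q_2, caaaaa, CCCZ)
  read c, top C: go to q_0, push ε → (q_0, aaaaa, CCZ)
  read a, top C: go to q_3, push CC → (q_3, aaaa, CCCZ)
  ε-move, top C: go to q_2, push CC → (q_2, aaaa, CCCCZ)
  read a, top C: go to q_0, push C → (q_0, aaa, CCCCZ)
  read a, top C: go to q_3, push CC → (q_3, aa, CCCCCZ)
  ε-move, top C: go to q_2, push CC → (q_2, aa, CCCCCCZ)
  read a, top C: go to q_0, push C → (q_0, a, CCCCCCZ)
  read a, top C: go to q_3, push CC → (q_3, ε, CCCCCCCZ)
  ε-move, top C: go to q_2, push CC → (q_2, ε, CCCCCCCCZ)
All input consumed in state q_2 with stack CCCCCCCCZ.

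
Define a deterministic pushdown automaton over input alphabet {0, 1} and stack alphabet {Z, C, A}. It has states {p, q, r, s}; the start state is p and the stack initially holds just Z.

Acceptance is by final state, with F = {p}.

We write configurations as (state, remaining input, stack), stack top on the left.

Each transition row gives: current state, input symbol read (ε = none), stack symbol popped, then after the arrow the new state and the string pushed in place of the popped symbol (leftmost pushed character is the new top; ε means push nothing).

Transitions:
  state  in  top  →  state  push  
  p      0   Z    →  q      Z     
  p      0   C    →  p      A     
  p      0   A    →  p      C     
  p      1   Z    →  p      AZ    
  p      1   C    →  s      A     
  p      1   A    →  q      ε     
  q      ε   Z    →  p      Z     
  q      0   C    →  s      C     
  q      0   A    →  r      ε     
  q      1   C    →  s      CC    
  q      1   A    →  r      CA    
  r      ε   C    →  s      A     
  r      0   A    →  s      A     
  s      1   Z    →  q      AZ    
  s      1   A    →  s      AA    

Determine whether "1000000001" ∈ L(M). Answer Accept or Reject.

Accept

(p, 1000000001, Z)
  read 1, top Z: go to p, push AZ → (p, 000000001, AZ)
  read 0, top A: go to p, push C → (p, 00000001, CZ)
  read 0, top C: go to p, push A → (p, 0000001, AZ)
  read 0, top A: go to p, push C → (p, 000001, CZ)
  read 0, top C: go to p, push A → (p, 00001, AZ)
  read 0, top A: go to p, push C → (p, 0001, CZ)
  read 0, top C: go to p, push A → (p, 001, AZ)
  read 0, top A: go to p, push C → (p, 01, CZ)
  read 0, top C: go to p, push A → (p, 1, AZ)
  read 1, top A: go to q, push ε → (q, ε, Z)
  ε-move, top Z: go to p, push Z → (p, ε, Z)
All input consumed; state p ∈ F.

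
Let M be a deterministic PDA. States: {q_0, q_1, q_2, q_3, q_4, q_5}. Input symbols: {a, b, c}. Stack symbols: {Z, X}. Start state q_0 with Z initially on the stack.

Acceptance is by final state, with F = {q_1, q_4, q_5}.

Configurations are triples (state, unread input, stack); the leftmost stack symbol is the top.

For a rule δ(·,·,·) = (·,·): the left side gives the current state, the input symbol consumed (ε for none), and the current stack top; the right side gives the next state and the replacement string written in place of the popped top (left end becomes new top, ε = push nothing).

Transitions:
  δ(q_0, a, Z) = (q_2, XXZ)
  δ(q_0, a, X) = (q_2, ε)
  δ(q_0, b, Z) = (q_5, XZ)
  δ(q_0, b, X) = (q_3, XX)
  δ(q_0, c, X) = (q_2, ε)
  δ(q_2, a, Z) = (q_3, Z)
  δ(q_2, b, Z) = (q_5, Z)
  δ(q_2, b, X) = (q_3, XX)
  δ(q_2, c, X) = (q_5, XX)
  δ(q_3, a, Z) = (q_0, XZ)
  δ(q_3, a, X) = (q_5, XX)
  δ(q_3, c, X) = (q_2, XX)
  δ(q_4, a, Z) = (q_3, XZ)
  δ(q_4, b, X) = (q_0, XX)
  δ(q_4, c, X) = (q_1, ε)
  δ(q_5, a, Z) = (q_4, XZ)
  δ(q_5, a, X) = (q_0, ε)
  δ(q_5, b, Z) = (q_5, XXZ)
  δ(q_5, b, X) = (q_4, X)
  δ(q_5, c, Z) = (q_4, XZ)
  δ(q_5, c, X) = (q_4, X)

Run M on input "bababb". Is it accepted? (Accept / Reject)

(q_0, bababb, Z) ⊢ (q_5, ababb, XZ) ⊢ (q_0, babb, Z) ⊢ (q_5, abb, XZ) ⊢ (q_0, bb, Z) ⊢ (q_5, b, XZ) ⊢ (q_4, ε, XZ)
All input consumed; state q_4 ∈ F.

Accept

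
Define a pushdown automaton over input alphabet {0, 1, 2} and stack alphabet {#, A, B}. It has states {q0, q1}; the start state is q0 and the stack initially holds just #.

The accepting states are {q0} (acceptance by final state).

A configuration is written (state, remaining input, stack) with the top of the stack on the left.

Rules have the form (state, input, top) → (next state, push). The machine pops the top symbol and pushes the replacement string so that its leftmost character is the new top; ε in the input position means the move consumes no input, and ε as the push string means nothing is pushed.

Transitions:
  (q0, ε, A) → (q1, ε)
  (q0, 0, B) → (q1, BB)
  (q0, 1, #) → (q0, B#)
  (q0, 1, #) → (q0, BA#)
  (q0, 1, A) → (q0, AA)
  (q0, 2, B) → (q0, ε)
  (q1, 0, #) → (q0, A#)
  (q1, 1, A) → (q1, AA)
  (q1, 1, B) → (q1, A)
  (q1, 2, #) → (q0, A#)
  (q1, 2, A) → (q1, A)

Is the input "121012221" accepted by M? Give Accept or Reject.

No computation consumes all input and reaches a final state.

Reject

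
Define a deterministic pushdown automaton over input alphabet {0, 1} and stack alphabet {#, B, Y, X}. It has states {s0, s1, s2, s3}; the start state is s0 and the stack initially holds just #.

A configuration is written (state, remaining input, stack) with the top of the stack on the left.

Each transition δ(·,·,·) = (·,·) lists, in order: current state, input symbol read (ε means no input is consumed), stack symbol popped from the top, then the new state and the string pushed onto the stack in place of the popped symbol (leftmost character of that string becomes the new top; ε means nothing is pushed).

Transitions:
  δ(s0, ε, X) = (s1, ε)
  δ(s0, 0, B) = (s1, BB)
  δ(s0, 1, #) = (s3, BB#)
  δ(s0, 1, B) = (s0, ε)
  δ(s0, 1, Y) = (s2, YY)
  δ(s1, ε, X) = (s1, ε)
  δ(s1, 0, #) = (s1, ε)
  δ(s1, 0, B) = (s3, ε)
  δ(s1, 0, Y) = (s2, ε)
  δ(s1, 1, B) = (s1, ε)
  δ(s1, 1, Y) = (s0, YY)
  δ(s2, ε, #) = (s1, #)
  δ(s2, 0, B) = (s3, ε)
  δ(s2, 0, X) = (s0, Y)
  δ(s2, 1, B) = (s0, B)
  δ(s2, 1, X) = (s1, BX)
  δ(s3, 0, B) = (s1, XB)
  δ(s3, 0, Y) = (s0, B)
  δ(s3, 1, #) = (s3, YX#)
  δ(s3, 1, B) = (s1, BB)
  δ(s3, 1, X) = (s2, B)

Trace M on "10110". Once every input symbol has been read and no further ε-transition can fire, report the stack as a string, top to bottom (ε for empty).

(s0, 10110, #)
  read 1, top #: go to s3, push BB# → (s3, 0110, BB#)
  read 0, top B: go to s1, push XB → (s1, 110, XBB#)
  ε-move, top X: go to s1, push ε → (s1, 110, BB#)
  read 1, top B: go to s1, push ε → (s1, 10, B#)
  read 1, top B: go to s1, push ε → (s1, 0, #)
  read 0, top #: go to s1, push ε → (s1, ε, ε)
All input consumed in state s1 with stack ε.

ε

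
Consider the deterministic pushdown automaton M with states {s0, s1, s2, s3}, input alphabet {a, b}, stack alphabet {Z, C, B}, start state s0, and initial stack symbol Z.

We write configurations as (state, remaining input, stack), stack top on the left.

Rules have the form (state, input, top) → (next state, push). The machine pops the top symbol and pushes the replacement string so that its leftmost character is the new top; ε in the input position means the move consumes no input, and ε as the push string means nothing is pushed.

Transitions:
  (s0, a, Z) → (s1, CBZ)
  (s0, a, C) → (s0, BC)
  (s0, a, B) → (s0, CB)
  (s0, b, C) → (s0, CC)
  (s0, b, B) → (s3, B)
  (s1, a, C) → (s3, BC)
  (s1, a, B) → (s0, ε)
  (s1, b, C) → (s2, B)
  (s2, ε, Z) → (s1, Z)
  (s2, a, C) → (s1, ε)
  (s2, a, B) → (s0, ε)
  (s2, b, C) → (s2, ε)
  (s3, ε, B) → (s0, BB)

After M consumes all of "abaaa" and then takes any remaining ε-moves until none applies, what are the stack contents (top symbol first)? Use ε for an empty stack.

BCBZ

(s0, abaaa, Z)
  read a, top Z: go to s1, push CBZ → (s1, baaa, CBZ)
  read b, top C: go to s2, push B → (s2, aaa, BBZ)
  read a, top B: go to s0, push ε → (s0, aa, BZ)
  read a, top B: go to s0, push CB → (s0, a, CBZ)
  read a, top C: go to s0, push BC → (s0, ε, BCBZ)
All input consumed in state s0 with stack BCBZ.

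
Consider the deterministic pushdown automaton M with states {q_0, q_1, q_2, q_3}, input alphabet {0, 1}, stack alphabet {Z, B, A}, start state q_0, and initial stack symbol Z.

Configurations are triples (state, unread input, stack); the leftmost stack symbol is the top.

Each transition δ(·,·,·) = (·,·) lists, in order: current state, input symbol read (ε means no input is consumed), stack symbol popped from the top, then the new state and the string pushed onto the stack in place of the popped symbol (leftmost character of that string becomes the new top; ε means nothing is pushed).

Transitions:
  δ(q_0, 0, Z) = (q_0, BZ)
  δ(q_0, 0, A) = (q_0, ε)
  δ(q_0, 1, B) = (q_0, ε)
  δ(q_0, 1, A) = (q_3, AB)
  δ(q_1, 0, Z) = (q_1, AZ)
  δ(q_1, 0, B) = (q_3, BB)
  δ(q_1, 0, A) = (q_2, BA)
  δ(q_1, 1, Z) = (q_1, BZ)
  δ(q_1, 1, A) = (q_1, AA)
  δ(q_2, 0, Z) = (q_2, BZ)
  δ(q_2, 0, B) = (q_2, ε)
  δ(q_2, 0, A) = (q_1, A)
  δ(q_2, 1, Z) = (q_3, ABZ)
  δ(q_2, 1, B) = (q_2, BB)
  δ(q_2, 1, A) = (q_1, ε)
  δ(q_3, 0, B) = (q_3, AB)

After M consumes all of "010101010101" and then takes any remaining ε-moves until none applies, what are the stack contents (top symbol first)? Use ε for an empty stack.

Z

(q_0, 010101010101, Z)
  read 0, top Z: go to q_0, push BZ → (q_0, 10101010101, BZ)
  read 1, top B: go to q_0, push ε → (q_0, 0101010101, Z)
  read 0, top Z: go to q_0, push BZ → (q_0, 101010101, BZ)
  read 1, top B: go to q_0, push ε → (q_0, 01010101, Z)
  read 0, top Z: go to q_0, push BZ → (q_0, 1010101, BZ)
  read 1, top B: go to q_0, push ε → (q_0, 010101, Z)
  read 0, top Z: go to q_0, push BZ → (q_0, 10101, BZ)
  read 1, top B: go to q_0, push ε → (q_0, 0101, Z)
  read 0, top Z: go to q_0, push BZ → (q_0, 101, BZ)
  read 1, top B: go to q_0, push ε → (q_0, 01, Z)
  read 0, top Z: go to q_0, push BZ → (q_0, 1, BZ)
  read 1, top B: go to q_0, push ε → (q_0, ε, Z)
All input consumed in state q_0 with stack Z.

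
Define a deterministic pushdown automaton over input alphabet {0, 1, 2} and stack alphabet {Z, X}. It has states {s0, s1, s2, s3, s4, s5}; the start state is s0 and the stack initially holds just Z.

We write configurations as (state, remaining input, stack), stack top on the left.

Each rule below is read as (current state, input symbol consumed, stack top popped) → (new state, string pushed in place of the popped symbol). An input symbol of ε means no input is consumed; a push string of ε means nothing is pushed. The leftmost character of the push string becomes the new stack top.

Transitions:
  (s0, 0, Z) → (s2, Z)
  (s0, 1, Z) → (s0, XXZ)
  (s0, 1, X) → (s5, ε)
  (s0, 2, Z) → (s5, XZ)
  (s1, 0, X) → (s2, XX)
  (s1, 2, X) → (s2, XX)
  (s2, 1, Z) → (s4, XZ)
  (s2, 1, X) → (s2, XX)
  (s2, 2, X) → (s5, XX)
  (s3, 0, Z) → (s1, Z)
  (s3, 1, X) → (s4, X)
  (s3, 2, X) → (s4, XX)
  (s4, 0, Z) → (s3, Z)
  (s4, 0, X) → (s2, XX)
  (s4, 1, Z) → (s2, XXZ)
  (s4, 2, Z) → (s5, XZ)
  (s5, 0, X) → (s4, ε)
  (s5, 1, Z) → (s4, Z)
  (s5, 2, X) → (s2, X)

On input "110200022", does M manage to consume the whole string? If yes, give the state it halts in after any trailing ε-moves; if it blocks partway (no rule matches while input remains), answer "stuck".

stuck

(s0, 110200022, Z)
  read 1, top Z: go to s0, push XXZ → (s0, 10200022, XXZ)
  read 1, top X: go to s5, push ε → (s5, 0200022, XZ)
  read 0, top X: go to s4, push ε → (s4, 200022, Z)
  read 2, top Z: go to s5, push XZ → (s5, 00022, XZ)
  read 0, top X: go to s4, push ε → (s4, 0022, Z)
  read 0, top Z: go to s3, push Z → (s3, 022, Z)
  read 0, top Z: go to s1, push Z → (s1, 22, Z)
No transition for (s1, 2, top Z); M blocks with input 22 remaining.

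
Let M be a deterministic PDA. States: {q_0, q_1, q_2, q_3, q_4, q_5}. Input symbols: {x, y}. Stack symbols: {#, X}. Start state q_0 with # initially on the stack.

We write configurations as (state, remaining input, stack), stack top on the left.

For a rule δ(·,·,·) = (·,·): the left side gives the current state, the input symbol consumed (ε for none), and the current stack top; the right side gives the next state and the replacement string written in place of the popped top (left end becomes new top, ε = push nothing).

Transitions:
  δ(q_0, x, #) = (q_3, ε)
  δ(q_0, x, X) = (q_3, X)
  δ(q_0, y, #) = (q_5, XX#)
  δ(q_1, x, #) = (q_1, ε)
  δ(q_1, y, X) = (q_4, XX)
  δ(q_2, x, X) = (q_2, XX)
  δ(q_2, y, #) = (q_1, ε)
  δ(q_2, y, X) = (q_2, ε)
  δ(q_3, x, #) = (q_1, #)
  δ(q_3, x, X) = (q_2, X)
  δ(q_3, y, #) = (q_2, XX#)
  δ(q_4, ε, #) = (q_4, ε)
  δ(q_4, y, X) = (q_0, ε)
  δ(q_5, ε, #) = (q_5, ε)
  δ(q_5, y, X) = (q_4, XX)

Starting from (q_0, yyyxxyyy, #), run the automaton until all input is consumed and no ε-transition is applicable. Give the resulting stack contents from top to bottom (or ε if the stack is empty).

(q_0, yyyxxyyy, #)
  read y, top #: go to q_5, push XX# → (q_5, yyxxyyy, XX#)
  read y, top X: go to q_4, push XX → (q_4, yxxyyy, XXX#)
  read y, top X: go to q_0, push ε → (q_0, xxyyy, XX#)
  read x, top X: go to q_3, push X → (q_3, xyyy, XX#)
  read x, top X: go to q_2, push X → (q_2, yyy, XX#)
  read y, top X: go to q_2, push ε → (q_2, yy, X#)
  read y, top X: go to q_2, push ε → (q_2, y, #)
  read y, top #: go to q_1, push ε → (q_1, ε, ε)
All input consumed in state q_1 with stack ε.

ε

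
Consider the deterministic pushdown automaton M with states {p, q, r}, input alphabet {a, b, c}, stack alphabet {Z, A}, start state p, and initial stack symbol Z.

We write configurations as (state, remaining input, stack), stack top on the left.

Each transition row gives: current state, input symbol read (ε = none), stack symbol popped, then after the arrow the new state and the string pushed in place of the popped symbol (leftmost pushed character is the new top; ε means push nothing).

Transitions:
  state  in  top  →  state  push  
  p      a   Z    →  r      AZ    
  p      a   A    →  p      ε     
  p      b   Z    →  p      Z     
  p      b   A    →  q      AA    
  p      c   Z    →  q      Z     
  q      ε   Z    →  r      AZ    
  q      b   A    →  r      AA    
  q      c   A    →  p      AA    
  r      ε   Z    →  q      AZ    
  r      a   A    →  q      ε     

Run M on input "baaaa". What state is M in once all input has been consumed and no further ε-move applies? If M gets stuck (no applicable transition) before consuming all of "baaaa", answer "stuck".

r

(p, baaaa, Z)
  read b, top Z: go to p, push Z → (p, aaaa, Z)
  read a, top Z: go to r, push AZ → (r, aaa, AZ)
  read a, top A: go to q, push ε → (q, aa, Z)
  ε-move, top Z: go to r, push AZ → (r, aa, AZ)
  read a, top A: go to q, push ε → (q, a, Z)
  ε-move, top Z: go to r, push AZ → (r, a, AZ)
  read a, top A: go to q, push ε → (q, ε, Z)
  ε-move, top Z: go to r, push AZ → (r, ε, AZ)
All input consumed; M is in state r.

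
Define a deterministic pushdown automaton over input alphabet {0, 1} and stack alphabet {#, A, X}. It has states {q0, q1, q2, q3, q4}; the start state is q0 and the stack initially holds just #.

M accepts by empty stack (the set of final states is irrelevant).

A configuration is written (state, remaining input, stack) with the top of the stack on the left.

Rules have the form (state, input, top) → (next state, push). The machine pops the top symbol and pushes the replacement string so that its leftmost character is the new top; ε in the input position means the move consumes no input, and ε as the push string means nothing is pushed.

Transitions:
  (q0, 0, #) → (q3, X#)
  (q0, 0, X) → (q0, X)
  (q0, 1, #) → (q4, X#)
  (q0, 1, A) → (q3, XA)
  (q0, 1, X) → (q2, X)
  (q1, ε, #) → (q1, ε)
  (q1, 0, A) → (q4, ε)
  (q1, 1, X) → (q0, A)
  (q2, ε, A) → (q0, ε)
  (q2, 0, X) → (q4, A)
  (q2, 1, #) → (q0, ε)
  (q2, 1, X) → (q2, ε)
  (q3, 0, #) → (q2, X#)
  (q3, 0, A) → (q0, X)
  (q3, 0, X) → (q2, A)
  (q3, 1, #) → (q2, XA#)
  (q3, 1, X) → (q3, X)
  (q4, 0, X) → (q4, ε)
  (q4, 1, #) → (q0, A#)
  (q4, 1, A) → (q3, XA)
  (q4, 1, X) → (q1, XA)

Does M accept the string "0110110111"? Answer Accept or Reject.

(q0, 0110110111, #)
  read 0, top #: go to q3, push X# → (q3, 110110111, X#)
  read 1, top X: go to q3, push X → (q3, 10110111, X#)
  read 1, top X: go to q3, push X → (q3, 0110111, X#)
  read 0, top X: go to q2, push A → (q2, 110111, A#)
  ε-move, top A: go to q0, push ε → (q0, 110111, #)
  read 1, top #: go to q4, push X# → (q4, 10111, X#)
  read 1, top X: go to q1, push XA → (q1, 0111, XA#)
No transition applies at (q1, 0111, XA#); input not fully consumed.

Reject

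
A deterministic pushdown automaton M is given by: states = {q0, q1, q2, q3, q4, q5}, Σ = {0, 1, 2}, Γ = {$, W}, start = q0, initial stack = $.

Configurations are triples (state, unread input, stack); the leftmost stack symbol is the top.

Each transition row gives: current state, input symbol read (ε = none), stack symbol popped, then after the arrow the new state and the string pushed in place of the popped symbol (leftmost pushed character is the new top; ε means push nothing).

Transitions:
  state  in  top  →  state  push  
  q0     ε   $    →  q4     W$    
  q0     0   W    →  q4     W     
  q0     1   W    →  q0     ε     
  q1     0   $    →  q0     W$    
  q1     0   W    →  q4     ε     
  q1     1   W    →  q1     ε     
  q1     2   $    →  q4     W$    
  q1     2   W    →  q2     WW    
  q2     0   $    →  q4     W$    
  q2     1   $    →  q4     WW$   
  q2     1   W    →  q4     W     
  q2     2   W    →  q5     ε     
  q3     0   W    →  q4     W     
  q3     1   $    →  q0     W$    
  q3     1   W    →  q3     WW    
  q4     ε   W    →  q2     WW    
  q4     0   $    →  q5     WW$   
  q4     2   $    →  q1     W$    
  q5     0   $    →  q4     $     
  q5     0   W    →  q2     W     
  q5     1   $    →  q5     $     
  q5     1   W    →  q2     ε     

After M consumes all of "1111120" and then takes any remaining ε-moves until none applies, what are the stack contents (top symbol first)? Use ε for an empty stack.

(q0, 1111120, $)
  ε-move, top $: go to q4, push W$ → (q4, 1111120, W$)
  ε-move, top W: go to q2, push WW → (q2, 1111120, WW$)
  read 1, top W: go to q4, push W → (q4, 111120, WW$)
  ε-move, top W: go to q2, push WW → (q2, 111120, WWW$)
  read 1, top W: go to q4, push W → (q4, 11120, WWW$)
  ε-move, top W: go to q2, push WW → (q2, 11120, WWWW$)
  read 1, top W: go to q4, push W → (q4, 1120, WWWW$)
  ε-move, top W: go to q2, push WW → (q2, 1120, WWWWW$)
  read 1, top W: go to q4, push W → (q4, 120, WWWWW$)
  ε-move, top W: go to q2, push WW → (q2, 120, WWWWWW$)
  read 1, top W: go to q4, push W → (q4, 20, WWWWWW$)
  ε-move, top W: go to q2, push WW → (q2, 20, WWWWWWW$)
  read 2, top W: go to q5, push ε → (q5, 0, WWWWWW$)
  read 0, top W: go to q2, push W → (q2, ε, WWWWWW$)
All input consumed in state q2 with stack WWWWWW$.

WWWWWW$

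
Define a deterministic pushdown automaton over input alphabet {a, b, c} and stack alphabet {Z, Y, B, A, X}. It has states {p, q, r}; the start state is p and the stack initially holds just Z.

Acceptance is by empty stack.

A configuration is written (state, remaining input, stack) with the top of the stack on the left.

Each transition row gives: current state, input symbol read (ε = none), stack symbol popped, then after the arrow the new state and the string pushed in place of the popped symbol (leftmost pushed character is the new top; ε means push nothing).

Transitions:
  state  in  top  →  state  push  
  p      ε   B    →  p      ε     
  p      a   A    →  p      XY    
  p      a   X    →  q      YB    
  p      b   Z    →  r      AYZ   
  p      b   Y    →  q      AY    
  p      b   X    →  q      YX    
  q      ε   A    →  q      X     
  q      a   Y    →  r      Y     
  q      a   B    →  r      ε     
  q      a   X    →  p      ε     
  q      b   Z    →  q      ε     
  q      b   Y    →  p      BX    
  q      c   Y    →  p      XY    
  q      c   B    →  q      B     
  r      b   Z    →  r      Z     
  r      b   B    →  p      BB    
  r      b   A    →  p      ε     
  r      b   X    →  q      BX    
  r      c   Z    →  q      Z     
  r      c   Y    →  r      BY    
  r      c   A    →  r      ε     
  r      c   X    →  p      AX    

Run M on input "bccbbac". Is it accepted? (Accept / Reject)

Reject

(p, bccbbac, Z)
  read b, top Z: go to r, push AYZ → (r, ccbbac, AYZ)
  read c, top A: go to r, push ε → (r, cbbac, YZ)
  read c, top Y: go to r, push BY → (r, bbac, BYZ)
  read b, top B: go to p, push BB → (p, bac, BBYZ)
  ε-move, top B: go to p, push ε → (p, bac, BYZ)
  ε-move, top B: go to p, push ε → (p, bac, YZ)
  read b, top Y: go to q, push AY → (q, ac, AYZ)
  ε-move, top A: go to q, push X → (q, ac, XYZ)
  read a, top X: go to p, push ε → (p, c, YZ)
No transition applies at (p, c, YZ); input not fully consumed.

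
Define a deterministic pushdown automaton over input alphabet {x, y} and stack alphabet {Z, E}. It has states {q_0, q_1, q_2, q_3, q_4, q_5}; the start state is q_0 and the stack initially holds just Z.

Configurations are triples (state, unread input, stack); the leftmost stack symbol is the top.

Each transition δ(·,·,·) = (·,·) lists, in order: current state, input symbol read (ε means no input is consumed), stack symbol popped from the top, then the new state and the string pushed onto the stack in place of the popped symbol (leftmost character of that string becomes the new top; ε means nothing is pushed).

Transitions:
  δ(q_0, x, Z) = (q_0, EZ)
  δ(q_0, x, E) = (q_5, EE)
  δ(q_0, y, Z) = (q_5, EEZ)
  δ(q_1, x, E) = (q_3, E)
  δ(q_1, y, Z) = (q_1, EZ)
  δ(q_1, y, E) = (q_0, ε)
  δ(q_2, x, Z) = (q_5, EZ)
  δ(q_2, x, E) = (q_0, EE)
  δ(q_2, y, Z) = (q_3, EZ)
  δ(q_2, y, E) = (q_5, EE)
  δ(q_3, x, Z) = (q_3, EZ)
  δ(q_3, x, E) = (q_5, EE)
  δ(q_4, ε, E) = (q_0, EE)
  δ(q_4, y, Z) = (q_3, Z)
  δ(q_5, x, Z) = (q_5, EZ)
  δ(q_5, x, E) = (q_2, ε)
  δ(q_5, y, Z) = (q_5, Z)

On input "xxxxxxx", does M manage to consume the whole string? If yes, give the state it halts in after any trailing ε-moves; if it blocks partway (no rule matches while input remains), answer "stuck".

(q_0, xxxxxxx, Z) ⊢ (q_0, xxxxxx, EZ) ⊢ (q_5, xxxxx, EEZ) ⊢ (q_2, xxxx, EZ) ⊢ (q_0, xxx, EEZ) ⊢ (q_5, xx, EEEZ) ⊢ (q_2, x, EEZ) ⊢ (q_0, ε, EEEZ)
All input consumed; M is in state q_0.

q_0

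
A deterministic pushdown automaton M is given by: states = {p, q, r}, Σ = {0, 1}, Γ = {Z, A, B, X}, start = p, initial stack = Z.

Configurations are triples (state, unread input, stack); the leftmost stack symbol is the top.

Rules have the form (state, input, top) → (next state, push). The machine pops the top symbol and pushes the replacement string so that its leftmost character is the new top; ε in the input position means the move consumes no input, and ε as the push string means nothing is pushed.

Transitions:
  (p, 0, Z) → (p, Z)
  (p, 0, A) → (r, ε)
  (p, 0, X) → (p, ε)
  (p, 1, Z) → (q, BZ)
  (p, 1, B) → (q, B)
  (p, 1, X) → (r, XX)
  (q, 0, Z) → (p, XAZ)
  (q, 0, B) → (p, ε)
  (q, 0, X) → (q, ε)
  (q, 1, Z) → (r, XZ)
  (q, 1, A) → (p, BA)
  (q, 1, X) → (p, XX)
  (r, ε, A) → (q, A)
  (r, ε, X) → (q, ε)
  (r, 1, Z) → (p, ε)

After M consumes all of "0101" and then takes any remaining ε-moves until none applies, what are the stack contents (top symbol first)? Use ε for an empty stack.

BZ

(p, 0101, Z)
  read 0, top Z: go to p, push Z → (p, 101, Z)
  read 1, top Z: go to q, push BZ → (q, 01, BZ)
  read 0, top B: go to p, push ε → (p, 1, Z)
  read 1, top Z: go to q, push BZ → (q, ε, BZ)
All input consumed in state q with stack BZ.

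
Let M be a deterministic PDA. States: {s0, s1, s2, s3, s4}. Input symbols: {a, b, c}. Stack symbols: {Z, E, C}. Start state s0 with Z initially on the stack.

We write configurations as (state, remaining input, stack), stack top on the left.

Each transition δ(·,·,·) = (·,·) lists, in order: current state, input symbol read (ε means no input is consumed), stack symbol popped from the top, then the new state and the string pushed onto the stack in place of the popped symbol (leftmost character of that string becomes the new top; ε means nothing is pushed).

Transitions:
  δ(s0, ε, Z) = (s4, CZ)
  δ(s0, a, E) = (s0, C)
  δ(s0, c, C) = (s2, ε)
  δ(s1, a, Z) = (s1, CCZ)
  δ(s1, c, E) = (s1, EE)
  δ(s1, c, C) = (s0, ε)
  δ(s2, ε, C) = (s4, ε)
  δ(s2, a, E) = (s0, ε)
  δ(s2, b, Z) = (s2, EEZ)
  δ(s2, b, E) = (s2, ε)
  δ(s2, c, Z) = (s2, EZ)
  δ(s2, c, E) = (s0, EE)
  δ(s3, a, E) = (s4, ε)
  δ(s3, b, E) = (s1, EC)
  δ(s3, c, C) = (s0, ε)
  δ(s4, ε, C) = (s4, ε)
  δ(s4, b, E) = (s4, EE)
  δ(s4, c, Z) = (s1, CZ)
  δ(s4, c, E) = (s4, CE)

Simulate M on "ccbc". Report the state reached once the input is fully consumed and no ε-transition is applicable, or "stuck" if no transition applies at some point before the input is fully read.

stuck

(s0, ccbc, Z) ⊢ (s4, ccbc, CZ) ⊢ (s4, ccbc, Z) ⊢ (s1, cbc, CZ) ⊢ (s0, bc, Z) ⊢ (s4, bc, CZ) ⊢ (s4, bc, Z)
No transition for (s4, b, top Z); M blocks with input bc remaining.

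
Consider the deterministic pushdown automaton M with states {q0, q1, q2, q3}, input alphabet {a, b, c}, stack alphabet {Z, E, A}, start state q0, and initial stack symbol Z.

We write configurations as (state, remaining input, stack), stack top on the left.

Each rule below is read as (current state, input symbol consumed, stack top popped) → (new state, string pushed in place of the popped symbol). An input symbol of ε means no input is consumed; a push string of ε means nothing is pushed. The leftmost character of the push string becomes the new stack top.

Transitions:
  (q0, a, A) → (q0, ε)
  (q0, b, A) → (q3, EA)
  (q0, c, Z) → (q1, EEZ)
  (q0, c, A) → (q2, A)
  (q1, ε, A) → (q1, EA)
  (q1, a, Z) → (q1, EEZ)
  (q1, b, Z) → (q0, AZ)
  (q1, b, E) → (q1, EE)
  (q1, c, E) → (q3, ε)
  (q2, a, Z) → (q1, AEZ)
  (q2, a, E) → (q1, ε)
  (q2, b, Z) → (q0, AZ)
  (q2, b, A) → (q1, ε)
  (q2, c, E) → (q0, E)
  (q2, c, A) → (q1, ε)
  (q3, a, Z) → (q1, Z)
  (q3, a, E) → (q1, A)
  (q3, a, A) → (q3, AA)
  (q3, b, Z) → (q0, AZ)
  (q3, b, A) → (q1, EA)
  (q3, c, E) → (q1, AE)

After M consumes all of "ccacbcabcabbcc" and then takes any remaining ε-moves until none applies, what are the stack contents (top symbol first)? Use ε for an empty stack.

(q0, ccacbcabcabbcc, Z)
  read c, top Z: go to q1, push EEZ → (q1, cacbcabcabbcc, EEZ)
  read c, top E: go to q3, push ε → (q3, acbcabcabbcc, EZ)
  read a, top E: go to q1, push A → (q1, cbcabcabbcc, AZ)
  ε-move, top A: go to q1, push EA → (q1, cbcabcabbcc, EAZ)
  read c, top E: go to q3, push ε → (q3, bcabcabbcc, AZ)
  read b, top A: go to q1, push EA → (q1, cabcabbcc, EAZ)
  read c, top E: go to q3, push ε → (q3, abcabbcc, AZ)
  read a, top A: go to q3, push AA → (q3, bcabbcc, AAZ)
  read b, top A: go to q1, push EA → (q1, cabbcc, EAAZ)
  read c, top E: go to q3, push ε → (q3, abbcc, AAZ)
  read a, top A: go to q3, push AA → (q3, bbcc, AAAZ)
  read b, top A: go to q1, push EA → (q1, bcc, EAAAZ)
  read b, top E: go to q1, push EE → (q1, cc, EEAAAZ)
  read c, top E: go to q3, push ε → (q3, c, EAAAZ)
  read c, top E: go to q1, push AE → (q1, ε, AEAAAZ)
  ε-move, top A: go to q1, push EA → (q1, ε, EAEAAAZ)
All input consumed in state q1 with stack EAEAAAZ.

EAEAAAZ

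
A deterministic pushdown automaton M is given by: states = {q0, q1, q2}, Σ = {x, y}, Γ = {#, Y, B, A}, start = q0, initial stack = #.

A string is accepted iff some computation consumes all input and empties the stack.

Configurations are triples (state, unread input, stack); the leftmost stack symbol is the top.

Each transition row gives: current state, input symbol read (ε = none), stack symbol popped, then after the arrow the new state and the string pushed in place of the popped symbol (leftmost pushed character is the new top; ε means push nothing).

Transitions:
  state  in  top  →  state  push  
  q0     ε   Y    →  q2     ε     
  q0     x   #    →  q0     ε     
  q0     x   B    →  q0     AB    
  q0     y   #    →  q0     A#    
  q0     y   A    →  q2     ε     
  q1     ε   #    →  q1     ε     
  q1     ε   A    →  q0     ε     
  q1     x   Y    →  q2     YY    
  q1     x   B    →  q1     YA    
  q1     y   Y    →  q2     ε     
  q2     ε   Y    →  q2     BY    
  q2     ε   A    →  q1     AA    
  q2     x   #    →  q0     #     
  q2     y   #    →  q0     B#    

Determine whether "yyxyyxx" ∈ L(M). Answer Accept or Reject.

(q0, yyxyyxx, #)
  read y, top #: go to q0, push A# → (q0, yxyyxx, A#)
  read y, top A: go to q2, push ε → (q2, xyyxx, #)
  read x, top #: go to q0, push # → (q0, yyxx, #)
  read y, top #: go to q0, push A# → (q0, yxx, A#)
  read y, top A: go to q2, push ε → (q2, xx, #)
  read x, top #: go to q0, push # → (q0, x, #)
  read x, top #: go to q0, push ε → (q0, ε, ε)
All input consumed and the stack is empty.

Accept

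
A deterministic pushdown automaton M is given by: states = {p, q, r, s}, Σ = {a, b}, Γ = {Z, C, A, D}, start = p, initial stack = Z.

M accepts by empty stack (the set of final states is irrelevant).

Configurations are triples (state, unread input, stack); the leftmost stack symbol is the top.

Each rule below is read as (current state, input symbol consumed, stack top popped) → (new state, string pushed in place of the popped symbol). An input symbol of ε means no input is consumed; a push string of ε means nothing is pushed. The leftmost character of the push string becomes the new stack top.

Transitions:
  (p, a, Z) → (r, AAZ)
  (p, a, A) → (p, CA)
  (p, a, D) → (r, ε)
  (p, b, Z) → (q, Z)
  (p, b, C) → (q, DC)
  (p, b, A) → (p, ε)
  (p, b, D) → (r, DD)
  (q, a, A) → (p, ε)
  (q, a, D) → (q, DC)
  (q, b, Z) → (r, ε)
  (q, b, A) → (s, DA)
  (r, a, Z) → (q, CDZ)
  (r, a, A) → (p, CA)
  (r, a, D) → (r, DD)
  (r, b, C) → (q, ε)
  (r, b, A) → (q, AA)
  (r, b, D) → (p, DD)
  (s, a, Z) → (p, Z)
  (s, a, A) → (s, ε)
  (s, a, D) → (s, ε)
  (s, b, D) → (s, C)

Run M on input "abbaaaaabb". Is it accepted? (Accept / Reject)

(p, abbaaaaabb, Z) ⊢ (r, bbaaaaabb, AAZ) ⊢ (q, baaaaabb, AAAZ) ⊢ (s, aaaaabb, DAAAZ) ⊢ (s, aaaabb, AAAZ) ⊢ (s, aaabb, AAZ) ⊢ (s, aabb, AZ) ⊢ (s, abb, Z) ⊢ (p, bb, Z) ⊢ (q, b, Z) ⊢ (r, ε, ε)
All input consumed and the stack is empty.

Accept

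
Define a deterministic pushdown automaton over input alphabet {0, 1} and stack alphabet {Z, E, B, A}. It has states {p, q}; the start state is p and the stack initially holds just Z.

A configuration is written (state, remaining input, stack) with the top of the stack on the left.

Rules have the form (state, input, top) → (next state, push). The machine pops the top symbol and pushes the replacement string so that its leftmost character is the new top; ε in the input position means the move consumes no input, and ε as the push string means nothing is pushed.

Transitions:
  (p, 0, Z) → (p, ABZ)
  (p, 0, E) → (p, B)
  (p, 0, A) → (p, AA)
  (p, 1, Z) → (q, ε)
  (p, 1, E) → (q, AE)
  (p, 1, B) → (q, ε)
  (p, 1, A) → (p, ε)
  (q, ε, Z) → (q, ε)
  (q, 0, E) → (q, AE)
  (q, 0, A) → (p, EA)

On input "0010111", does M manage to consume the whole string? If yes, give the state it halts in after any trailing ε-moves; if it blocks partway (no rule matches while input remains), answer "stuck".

q

(p, 0010111, Z) ⊢ (p, 010111, ABZ) ⊢ (p, 10111, AABZ) ⊢ (p, 0111, ABZ) ⊢ (p, 111, AABZ) ⊢ (p, 11, ABZ) ⊢ (p, 1, BZ) ⊢ (q, ε, Z) ⊢ (q, ε, ε)
All input consumed; M is in state q.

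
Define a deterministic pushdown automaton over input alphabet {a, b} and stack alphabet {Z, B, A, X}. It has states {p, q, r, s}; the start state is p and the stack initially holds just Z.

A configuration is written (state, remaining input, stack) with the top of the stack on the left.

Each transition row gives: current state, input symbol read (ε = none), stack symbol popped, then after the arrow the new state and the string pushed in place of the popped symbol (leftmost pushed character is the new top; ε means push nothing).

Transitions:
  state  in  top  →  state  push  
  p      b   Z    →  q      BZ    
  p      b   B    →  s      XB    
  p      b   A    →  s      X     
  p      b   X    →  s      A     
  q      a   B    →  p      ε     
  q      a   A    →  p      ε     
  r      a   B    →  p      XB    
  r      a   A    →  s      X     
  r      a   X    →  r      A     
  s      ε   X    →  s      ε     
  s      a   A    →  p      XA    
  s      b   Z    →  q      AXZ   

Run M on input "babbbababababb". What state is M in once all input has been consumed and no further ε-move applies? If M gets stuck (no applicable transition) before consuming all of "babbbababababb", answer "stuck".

stuck

(p, babbbababababb, Z) ⊢ (q, abbbababababb, BZ) ⊢ (p, bbbababababb, Z) ⊢ (q, bbababababb, BZ)
No transition for (q, b, top B); M blocks with input bbababababb remaining.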